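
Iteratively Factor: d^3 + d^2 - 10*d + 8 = (d + 4)*(d^2 - 3*d + 2) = (d - 1)*(d + 4)*(d - 2)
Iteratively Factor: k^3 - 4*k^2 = (k)*(k^2 - 4*k) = k*(k - 4)*(k)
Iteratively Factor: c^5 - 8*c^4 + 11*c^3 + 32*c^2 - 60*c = (c + 2)*(c^4 - 10*c^3 + 31*c^2 - 30*c) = (c - 5)*(c + 2)*(c^3 - 5*c^2 + 6*c) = (c - 5)*(c - 2)*(c + 2)*(c^2 - 3*c) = c*(c - 5)*(c - 2)*(c + 2)*(c - 3)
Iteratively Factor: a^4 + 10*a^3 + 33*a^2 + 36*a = (a)*(a^3 + 10*a^2 + 33*a + 36) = a*(a + 3)*(a^2 + 7*a + 12) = a*(a + 3)*(a + 4)*(a + 3)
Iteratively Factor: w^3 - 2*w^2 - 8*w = (w - 4)*(w^2 + 2*w) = w*(w - 4)*(w + 2)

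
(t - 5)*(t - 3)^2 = t^3 - 11*t^2 + 39*t - 45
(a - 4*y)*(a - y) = a^2 - 5*a*y + 4*y^2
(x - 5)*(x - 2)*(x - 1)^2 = x^4 - 9*x^3 + 25*x^2 - 27*x + 10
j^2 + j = j*(j + 1)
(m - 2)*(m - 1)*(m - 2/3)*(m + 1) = m^4 - 8*m^3/3 + m^2/3 + 8*m/3 - 4/3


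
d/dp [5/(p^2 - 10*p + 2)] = 10*(5 - p)/(p^2 - 10*p + 2)^2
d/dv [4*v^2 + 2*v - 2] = 8*v + 2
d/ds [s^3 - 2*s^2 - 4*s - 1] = 3*s^2 - 4*s - 4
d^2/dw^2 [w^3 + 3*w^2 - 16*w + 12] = 6*w + 6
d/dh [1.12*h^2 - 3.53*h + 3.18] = 2.24*h - 3.53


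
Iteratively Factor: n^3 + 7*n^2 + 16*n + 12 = (n + 3)*(n^2 + 4*n + 4) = (n + 2)*(n + 3)*(n + 2)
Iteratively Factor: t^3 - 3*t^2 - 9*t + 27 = (t - 3)*(t^2 - 9) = (t - 3)*(t + 3)*(t - 3)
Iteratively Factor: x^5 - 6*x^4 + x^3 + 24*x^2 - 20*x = (x)*(x^4 - 6*x^3 + x^2 + 24*x - 20) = x*(x - 5)*(x^3 - x^2 - 4*x + 4) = x*(x - 5)*(x - 2)*(x^2 + x - 2) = x*(x - 5)*(x - 2)*(x - 1)*(x + 2)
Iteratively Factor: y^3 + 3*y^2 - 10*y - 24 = (y + 2)*(y^2 + y - 12) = (y + 2)*(y + 4)*(y - 3)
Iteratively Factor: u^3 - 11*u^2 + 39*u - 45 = (u - 3)*(u^2 - 8*u + 15) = (u - 5)*(u - 3)*(u - 3)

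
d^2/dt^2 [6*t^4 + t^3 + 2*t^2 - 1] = 72*t^2 + 6*t + 4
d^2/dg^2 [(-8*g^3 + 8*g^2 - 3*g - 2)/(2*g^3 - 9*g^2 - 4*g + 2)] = 2*(-112*g^6 - 228*g^5 + 498*g^4 - 763*g^3 + 258*g^2 - 450*g - 60)/(8*g^9 - 108*g^8 + 438*g^7 - 273*g^6 - 1092*g^5 - 42*g^4 + 392*g^3 - 12*g^2 - 48*g + 8)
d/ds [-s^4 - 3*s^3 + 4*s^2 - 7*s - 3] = -4*s^3 - 9*s^2 + 8*s - 7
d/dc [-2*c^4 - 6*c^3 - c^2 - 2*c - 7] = -8*c^3 - 18*c^2 - 2*c - 2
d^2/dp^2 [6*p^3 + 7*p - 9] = 36*p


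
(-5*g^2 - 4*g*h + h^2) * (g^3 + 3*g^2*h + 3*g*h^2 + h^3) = -5*g^5 - 19*g^4*h - 26*g^3*h^2 - 14*g^2*h^3 - g*h^4 + h^5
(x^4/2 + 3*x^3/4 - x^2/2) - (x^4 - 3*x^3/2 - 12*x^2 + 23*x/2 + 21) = -x^4/2 + 9*x^3/4 + 23*x^2/2 - 23*x/2 - 21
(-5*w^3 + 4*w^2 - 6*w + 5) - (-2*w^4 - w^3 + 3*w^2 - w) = 2*w^4 - 4*w^3 + w^2 - 5*w + 5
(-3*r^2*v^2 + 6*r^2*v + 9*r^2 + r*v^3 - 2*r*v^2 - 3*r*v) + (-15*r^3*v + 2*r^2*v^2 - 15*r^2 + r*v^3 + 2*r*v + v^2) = -15*r^3*v - r^2*v^2 + 6*r^2*v - 6*r^2 + 2*r*v^3 - 2*r*v^2 - r*v + v^2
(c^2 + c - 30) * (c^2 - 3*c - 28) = c^4 - 2*c^3 - 61*c^2 + 62*c + 840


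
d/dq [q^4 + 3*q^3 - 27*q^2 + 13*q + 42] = 4*q^3 + 9*q^2 - 54*q + 13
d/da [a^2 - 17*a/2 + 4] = 2*a - 17/2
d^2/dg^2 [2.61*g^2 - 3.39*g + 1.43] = 5.22000000000000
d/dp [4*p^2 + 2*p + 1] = 8*p + 2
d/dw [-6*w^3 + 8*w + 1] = 8 - 18*w^2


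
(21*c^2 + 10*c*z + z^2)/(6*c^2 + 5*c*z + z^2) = (7*c + z)/(2*c + z)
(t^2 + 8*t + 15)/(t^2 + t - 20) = (t + 3)/(t - 4)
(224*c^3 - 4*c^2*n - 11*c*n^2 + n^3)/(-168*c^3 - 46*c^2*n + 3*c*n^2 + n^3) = (-8*c + n)/(6*c + n)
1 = 1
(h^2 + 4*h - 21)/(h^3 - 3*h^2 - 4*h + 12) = (h + 7)/(h^2 - 4)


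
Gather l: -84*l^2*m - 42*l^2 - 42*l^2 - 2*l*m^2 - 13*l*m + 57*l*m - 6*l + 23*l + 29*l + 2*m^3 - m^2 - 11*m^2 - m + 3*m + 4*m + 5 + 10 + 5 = l^2*(-84*m - 84) + l*(-2*m^2 + 44*m + 46) + 2*m^3 - 12*m^2 + 6*m + 20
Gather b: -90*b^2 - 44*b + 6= -90*b^2 - 44*b + 6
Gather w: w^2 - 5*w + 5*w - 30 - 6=w^2 - 36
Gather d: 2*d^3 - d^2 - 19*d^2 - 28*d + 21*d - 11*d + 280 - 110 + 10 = 2*d^3 - 20*d^2 - 18*d + 180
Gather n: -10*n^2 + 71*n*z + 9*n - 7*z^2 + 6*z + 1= -10*n^2 + n*(71*z + 9) - 7*z^2 + 6*z + 1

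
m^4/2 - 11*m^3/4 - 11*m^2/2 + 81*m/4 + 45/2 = (m/2 + 1/2)*(m - 6)*(m - 3)*(m + 5/2)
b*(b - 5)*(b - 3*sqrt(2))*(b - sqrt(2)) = b^4 - 4*sqrt(2)*b^3 - 5*b^3 + 6*b^2 + 20*sqrt(2)*b^2 - 30*b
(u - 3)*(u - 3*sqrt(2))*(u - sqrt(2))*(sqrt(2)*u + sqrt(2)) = sqrt(2)*u^4 - 8*u^3 - 2*sqrt(2)*u^3 + 3*sqrt(2)*u^2 + 16*u^2 - 12*sqrt(2)*u + 24*u - 18*sqrt(2)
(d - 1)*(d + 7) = d^2 + 6*d - 7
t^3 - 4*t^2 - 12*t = t*(t - 6)*(t + 2)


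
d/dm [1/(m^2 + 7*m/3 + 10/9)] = 27*(-6*m - 7)/(9*m^2 + 21*m + 10)^2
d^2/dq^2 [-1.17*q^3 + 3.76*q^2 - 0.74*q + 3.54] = 7.52 - 7.02*q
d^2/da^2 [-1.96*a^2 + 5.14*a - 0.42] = -3.92000000000000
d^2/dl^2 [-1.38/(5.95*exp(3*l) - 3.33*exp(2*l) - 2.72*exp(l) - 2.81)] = (1.38*(-35.7*exp(2*l) + 13.32*exp(l) + 5.44)*(-17.85*exp(2*l) + 6.66*exp(l) + 2.72)*exp(l) + (73.899*exp(2*l) - 18.3816*exp(l) - 3.7536)*(-5.95*exp(3*l) + 3.33*exp(2*l) + 2.72*exp(l) + 2.81))*exp(l)/(-5.95*exp(3*l) + 3.33*exp(2*l) + 2.72*exp(l) + 2.81)^3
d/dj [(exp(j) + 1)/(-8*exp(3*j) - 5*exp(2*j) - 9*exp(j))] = (16*exp(3*j) + 29*exp(2*j) + 10*exp(j) + 9)*exp(-j)/(64*exp(4*j) + 80*exp(3*j) + 169*exp(2*j) + 90*exp(j) + 81)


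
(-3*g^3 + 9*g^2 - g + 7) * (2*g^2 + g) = -6*g^5 + 15*g^4 + 7*g^3 + 13*g^2 + 7*g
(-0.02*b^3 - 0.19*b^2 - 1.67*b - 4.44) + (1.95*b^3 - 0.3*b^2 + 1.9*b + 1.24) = 1.93*b^3 - 0.49*b^2 + 0.23*b - 3.2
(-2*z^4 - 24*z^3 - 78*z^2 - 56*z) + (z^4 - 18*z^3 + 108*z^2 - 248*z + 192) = -z^4 - 42*z^3 + 30*z^2 - 304*z + 192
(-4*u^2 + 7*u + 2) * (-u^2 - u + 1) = 4*u^4 - 3*u^3 - 13*u^2 + 5*u + 2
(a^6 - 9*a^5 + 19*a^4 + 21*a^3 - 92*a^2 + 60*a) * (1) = a^6 - 9*a^5 + 19*a^4 + 21*a^3 - 92*a^2 + 60*a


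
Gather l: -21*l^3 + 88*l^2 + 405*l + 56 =-21*l^3 + 88*l^2 + 405*l + 56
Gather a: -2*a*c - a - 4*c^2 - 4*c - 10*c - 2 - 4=a*(-2*c - 1) - 4*c^2 - 14*c - 6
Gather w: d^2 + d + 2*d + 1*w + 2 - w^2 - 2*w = d^2 + 3*d - w^2 - w + 2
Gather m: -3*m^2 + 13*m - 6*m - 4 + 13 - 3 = -3*m^2 + 7*m + 6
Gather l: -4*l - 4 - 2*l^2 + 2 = -2*l^2 - 4*l - 2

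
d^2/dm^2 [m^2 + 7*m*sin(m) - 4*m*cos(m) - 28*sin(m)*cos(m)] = -7*m*sin(m) + 4*m*cos(m) + 8*sin(m) + 56*sin(2*m) + 14*cos(m) + 2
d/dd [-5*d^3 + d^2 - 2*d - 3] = -15*d^2 + 2*d - 2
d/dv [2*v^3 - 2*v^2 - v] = 6*v^2 - 4*v - 1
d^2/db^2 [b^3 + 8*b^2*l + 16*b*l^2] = 6*b + 16*l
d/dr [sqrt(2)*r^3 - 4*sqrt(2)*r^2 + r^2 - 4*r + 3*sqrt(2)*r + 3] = 3*sqrt(2)*r^2 - 8*sqrt(2)*r + 2*r - 4 + 3*sqrt(2)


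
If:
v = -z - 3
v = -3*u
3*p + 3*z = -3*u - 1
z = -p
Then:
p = 4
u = -1/3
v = 1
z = -4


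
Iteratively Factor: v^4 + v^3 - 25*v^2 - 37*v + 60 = (v - 1)*(v^3 + 2*v^2 - 23*v - 60) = (v - 1)*(v + 4)*(v^2 - 2*v - 15) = (v - 1)*(v + 3)*(v + 4)*(v - 5)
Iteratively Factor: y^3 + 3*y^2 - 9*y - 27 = (y + 3)*(y^2 - 9) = (y - 3)*(y + 3)*(y + 3)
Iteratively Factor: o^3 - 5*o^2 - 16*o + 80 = (o - 4)*(o^2 - o - 20) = (o - 5)*(o - 4)*(o + 4)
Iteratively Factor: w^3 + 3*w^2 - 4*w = (w + 4)*(w^2 - w) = (w - 1)*(w + 4)*(w)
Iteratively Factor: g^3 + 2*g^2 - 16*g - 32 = (g + 2)*(g^2 - 16) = (g + 2)*(g + 4)*(g - 4)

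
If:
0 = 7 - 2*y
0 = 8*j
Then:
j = 0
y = 7/2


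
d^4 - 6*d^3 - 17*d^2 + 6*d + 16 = (d - 8)*(d - 1)*(d + 1)*(d + 2)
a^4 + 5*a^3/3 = a^3*(a + 5/3)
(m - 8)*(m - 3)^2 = m^3 - 14*m^2 + 57*m - 72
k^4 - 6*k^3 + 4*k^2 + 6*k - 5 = (k - 5)*(k - 1)^2*(k + 1)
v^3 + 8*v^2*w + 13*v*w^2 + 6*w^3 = (v + w)^2*(v + 6*w)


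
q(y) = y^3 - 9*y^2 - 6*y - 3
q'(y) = 3*y^2 - 18*y - 6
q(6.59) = -147.20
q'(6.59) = 5.66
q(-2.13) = -40.72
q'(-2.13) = 45.95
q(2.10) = -46.03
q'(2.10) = -30.57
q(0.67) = -10.76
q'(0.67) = -16.71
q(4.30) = -115.70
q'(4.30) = -27.93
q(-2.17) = -42.58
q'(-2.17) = 47.19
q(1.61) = -31.82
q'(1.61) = -27.20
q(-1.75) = -25.42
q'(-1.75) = 34.69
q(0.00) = -3.00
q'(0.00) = -6.00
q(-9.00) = -1407.00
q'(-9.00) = 399.00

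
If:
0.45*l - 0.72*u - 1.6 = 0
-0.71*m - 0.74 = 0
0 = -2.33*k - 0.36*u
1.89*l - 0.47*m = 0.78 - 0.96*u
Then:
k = 0.25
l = 0.97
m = -1.04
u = -1.61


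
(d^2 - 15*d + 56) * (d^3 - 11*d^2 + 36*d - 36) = d^5 - 26*d^4 + 257*d^3 - 1192*d^2 + 2556*d - 2016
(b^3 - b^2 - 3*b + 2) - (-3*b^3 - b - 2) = 4*b^3 - b^2 - 2*b + 4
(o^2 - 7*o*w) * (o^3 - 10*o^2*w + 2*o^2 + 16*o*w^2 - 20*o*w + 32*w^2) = o^5 - 17*o^4*w + 2*o^4 + 86*o^3*w^2 - 34*o^3*w - 112*o^2*w^3 + 172*o^2*w^2 - 224*o*w^3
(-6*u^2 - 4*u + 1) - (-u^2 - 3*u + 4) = -5*u^2 - u - 3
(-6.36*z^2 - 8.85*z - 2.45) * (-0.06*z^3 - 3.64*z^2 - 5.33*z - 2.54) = 0.3816*z^5 + 23.6814*z^4 + 66.2598*z^3 + 72.2429*z^2 + 35.5375*z + 6.223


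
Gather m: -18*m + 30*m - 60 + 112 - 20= 12*m + 32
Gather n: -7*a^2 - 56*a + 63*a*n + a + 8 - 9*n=-7*a^2 - 55*a + n*(63*a - 9) + 8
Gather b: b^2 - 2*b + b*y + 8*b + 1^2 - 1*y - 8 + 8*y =b^2 + b*(y + 6) + 7*y - 7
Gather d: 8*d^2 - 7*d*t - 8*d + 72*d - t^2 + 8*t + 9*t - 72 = 8*d^2 + d*(64 - 7*t) - t^2 + 17*t - 72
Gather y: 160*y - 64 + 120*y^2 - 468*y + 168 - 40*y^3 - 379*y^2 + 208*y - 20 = -40*y^3 - 259*y^2 - 100*y + 84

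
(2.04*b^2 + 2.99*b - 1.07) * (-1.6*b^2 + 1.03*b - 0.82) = -3.264*b^4 - 2.6828*b^3 + 3.1189*b^2 - 3.5539*b + 0.8774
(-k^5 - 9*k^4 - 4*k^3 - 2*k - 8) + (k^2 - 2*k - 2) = -k^5 - 9*k^4 - 4*k^3 + k^2 - 4*k - 10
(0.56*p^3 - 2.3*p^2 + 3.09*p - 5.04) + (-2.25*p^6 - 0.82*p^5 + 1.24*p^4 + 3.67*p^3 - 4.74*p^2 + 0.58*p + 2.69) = -2.25*p^6 - 0.82*p^5 + 1.24*p^4 + 4.23*p^3 - 7.04*p^2 + 3.67*p - 2.35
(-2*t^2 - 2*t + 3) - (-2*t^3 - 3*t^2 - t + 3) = 2*t^3 + t^2 - t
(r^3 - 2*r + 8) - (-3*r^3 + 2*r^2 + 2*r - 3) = 4*r^3 - 2*r^2 - 4*r + 11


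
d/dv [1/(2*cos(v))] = sin(v)/(2*cos(v)^2)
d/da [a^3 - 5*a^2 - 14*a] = 3*a^2 - 10*a - 14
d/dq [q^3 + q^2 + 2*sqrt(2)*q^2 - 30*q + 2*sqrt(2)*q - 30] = 3*q^2 + 2*q + 4*sqrt(2)*q - 30 + 2*sqrt(2)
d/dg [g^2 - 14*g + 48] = 2*g - 14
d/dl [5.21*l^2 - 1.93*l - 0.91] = 10.42*l - 1.93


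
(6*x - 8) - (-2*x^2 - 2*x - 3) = 2*x^2 + 8*x - 5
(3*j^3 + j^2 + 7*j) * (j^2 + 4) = 3*j^5 + j^4 + 19*j^3 + 4*j^2 + 28*j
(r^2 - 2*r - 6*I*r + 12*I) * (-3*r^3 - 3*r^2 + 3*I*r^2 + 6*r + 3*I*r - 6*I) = -3*r^5 + 3*r^4 + 21*I*r^4 + 30*r^3 - 21*I*r^3 - 30*r^2 - 84*I*r^2 - 72*r + 84*I*r + 72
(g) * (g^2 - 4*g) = g^3 - 4*g^2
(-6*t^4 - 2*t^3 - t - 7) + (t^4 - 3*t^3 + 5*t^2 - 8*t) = -5*t^4 - 5*t^3 + 5*t^2 - 9*t - 7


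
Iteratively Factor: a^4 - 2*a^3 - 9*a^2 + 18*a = (a + 3)*(a^3 - 5*a^2 + 6*a) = a*(a + 3)*(a^2 - 5*a + 6) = a*(a - 3)*(a + 3)*(a - 2)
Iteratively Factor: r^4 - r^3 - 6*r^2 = (r)*(r^3 - r^2 - 6*r) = r^2*(r^2 - r - 6) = r^2*(r + 2)*(r - 3)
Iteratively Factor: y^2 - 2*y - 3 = (y - 3)*(y + 1)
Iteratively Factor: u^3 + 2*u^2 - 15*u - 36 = (u - 4)*(u^2 + 6*u + 9) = (u - 4)*(u + 3)*(u + 3)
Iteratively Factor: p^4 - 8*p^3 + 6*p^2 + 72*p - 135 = (p - 5)*(p^3 - 3*p^2 - 9*p + 27) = (p - 5)*(p - 3)*(p^2 - 9) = (p - 5)*(p - 3)*(p + 3)*(p - 3)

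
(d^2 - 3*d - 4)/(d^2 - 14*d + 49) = (d^2 - 3*d - 4)/(d^2 - 14*d + 49)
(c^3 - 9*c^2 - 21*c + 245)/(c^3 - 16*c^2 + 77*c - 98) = (c + 5)/(c - 2)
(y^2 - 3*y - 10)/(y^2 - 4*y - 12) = (y - 5)/(y - 6)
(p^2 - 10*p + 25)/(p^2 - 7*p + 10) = (p - 5)/(p - 2)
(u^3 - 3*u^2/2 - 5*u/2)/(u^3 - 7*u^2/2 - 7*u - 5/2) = u*(2*u - 5)/(2*u^2 - 9*u - 5)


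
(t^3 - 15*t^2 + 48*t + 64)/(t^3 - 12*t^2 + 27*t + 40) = (t - 8)/(t - 5)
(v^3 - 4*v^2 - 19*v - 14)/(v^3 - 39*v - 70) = (v + 1)/(v + 5)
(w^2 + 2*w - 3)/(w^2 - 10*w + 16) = (w^2 + 2*w - 3)/(w^2 - 10*w + 16)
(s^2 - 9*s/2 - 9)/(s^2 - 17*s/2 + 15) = (2*s + 3)/(2*s - 5)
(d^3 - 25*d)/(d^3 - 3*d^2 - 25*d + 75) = d/(d - 3)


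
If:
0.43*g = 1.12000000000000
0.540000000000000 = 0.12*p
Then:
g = 2.60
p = 4.50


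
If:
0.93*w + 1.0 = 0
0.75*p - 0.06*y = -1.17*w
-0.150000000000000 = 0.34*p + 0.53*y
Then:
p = 1.57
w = -1.08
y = -1.29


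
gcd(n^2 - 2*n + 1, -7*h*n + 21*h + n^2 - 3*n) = 1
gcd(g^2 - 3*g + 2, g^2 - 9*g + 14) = g - 2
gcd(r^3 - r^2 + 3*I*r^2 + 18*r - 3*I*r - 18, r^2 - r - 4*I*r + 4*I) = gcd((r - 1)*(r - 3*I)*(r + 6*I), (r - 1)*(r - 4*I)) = r - 1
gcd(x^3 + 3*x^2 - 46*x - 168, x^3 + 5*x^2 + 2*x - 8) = x + 4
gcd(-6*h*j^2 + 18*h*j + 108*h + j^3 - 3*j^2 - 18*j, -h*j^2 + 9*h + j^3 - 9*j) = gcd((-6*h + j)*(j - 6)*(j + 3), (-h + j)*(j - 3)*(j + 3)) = j + 3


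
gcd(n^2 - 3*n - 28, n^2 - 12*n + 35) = n - 7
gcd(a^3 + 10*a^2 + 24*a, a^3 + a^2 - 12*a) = a^2 + 4*a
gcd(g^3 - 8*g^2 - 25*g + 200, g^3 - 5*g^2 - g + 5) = g - 5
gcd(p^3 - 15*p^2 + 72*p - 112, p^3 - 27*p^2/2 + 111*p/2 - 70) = p^2 - 11*p + 28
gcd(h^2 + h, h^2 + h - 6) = 1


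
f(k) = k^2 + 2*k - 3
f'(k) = 2*k + 2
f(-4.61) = 9.03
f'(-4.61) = -7.22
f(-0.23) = -3.41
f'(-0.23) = 1.54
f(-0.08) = -3.15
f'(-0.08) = 1.84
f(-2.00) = -3.00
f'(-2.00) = -2.00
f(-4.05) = 5.30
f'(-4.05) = -6.10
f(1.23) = 0.97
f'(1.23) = 4.46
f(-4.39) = 7.49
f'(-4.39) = -6.78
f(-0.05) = -3.10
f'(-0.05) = 1.90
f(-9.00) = 60.00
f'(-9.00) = -16.00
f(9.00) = 96.00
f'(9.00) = 20.00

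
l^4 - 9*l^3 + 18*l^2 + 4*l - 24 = (l - 6)*(l - 2)^2*(l + 1)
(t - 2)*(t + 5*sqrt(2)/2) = t^2 - 2*t + 5*sqrt(2)*t/2 - 5*sqrt(2)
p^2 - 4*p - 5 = (p - 5)*(p + 1)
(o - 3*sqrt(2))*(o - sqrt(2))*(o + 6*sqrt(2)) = o^3 + 2*sqrt(2)*o^2 - 42*o + 36*sqrt(2)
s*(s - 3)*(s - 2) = s^3 - 5*s^2 + 6*s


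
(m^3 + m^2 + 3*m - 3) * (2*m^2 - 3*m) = 2*m^5 - m^4 + 3*m^3 - 15*m^2 + 9*m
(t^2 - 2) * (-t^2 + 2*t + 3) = -t^4 + 2*t^3 + 5*t^2 - 4*t - 6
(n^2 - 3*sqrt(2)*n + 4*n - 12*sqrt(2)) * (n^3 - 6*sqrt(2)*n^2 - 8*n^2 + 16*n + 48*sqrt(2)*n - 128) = n^5 - 9*sqrt(2)*n^4 - 4*n^4 + 20*n^3 + 36*sqrt(2)*n^3 - 208*n^2 + 240*sqrt(2)*n^2 - 1664*n + 192*sqrt(2)*n + 1536*sqrt(2)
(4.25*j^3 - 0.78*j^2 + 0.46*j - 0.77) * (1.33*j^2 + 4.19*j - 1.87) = 5.6525*j^5 + 16.7701*j^4 - 10.6039*j^3 + 2.3619*j^2 - 4.0865*j + 1.4399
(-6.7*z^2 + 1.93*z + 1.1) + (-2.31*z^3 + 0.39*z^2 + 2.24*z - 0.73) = -2.31*z^3 - 6.31*z^2 + 4.17*z + 0.37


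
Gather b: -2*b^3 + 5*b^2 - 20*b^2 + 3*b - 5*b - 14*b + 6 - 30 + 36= -2*b^3 - 15*b^2 - 16*b + 12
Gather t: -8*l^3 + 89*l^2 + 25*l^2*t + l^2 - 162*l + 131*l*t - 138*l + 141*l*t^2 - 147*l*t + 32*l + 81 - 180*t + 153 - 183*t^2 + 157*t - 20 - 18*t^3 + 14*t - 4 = -8*l^3 + 90*l^2 - 268*l - 18*t^3 + t^2*(141*l - 183) + t*(25*l^2 - 16*l - 9) + 210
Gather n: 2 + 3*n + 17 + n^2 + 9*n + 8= n^2 + 12*n + 27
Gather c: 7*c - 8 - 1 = 7*c - 9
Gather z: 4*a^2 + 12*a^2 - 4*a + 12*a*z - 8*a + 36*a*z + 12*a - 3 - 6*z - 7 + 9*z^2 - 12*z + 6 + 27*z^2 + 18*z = 16*a^2 + 48*a*z + 36*z^2 - 4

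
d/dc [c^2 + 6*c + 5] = 2*c + 6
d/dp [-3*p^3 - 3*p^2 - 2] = 3*p*(-3*p - 2)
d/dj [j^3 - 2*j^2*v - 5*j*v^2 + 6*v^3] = 3*j^2 - 4*j*v - 5*v^2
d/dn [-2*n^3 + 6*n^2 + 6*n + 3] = -6*n^2 + 12*n + 6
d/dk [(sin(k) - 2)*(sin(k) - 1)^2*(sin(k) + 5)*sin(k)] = (5*sin(k)^4 + 4*sin(k)^3 - 45*sin(k)^2 + 46*sin(k) - 10)*cos(k)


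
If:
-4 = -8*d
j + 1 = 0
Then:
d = 1/2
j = -1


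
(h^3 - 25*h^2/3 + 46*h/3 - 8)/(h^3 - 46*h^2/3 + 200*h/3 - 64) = (h - 1)/(h - 8)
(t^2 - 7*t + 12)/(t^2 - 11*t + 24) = (t - 4)/(t - 8)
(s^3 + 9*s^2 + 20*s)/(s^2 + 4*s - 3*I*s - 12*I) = s*(s + 5)/(s - 3*I)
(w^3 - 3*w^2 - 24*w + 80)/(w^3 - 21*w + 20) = (w - 4)/(w - 1)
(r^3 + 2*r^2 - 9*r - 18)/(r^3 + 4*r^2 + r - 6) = (r - 3)/(r - 1)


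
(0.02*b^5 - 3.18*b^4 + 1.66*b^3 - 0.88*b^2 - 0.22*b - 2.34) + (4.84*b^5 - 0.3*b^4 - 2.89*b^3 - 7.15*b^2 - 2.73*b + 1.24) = 4.86*b^5 - 3.48*b^4 - 1.23*b^3 - 8.03*b^2 - 2.95*b - 1.1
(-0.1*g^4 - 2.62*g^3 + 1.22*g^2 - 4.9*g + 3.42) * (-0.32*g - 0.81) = 0.032*g^5 + 0.9194*g^4 + 1.7318*g^3 + 0.5798*g^2 + 2.8746*g - 2.7702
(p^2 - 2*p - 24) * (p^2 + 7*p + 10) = p^4 + 5*p^3 - 28*p^2 - 188*p - 240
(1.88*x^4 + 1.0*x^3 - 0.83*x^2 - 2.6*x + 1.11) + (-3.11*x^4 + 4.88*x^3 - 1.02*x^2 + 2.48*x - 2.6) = -1.23*x^4 + 5.88*x^3 - 1.85*x^2 - 0.12*x - 1.49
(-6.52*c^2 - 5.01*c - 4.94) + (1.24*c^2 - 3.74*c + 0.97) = -5.28*c^2 - 8.75*c - 3.97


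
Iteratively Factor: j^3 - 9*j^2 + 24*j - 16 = (j - 4)*(j^2 - 5*j + 4) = (j - 4)^2*(j - 1)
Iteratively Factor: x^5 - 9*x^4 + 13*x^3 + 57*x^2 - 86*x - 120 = (x - 4)*(x^4 - 5*x^3 - 7*x^2 + 29*x + 30) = (x - 4)*(x + 2)*(x^3 - 7*x^2 + 7*x + 15) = (x - 4)*(x + 1)*(x + 2)*(x^2 - 8*x + 15) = (x - 5)*(x - 4)*(x + 1)*(x + 2)*(x - 3)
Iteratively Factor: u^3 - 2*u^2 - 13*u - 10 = (u + 1)*(u^2 - 3*u - 10) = (u + 1)*(u + 2)*(u - 5)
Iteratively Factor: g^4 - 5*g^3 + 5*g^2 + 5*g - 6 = (g - 1)*(g^3 - 4*g^2 + g + 6) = (g - 3)*(g - 1)*(g^2 - g - 2) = (g - 3)*(g - 2)*(g - 1)*(g + 1)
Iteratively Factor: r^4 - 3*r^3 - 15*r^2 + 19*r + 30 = (r + 1)*(r^3 - 4*r^2 - 11*r + 30) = (r - 2)*(r + 1)*(r^2 - 2*r - 15) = (r - 2)*(r + 1)*(r + 3)*(r - 5)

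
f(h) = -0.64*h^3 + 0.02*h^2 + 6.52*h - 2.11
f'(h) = -1.92*h^2 + 0.04*h + 6.52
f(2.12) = 5.70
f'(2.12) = -2.02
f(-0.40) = -4.67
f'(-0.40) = 6.20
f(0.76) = 2.58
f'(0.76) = 5.44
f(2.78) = 2.42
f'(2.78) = -8.21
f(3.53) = -7.00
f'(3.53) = -17.26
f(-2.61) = -7.61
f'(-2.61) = -6.66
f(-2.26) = -9.36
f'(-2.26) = -3.38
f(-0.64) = -6.11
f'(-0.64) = 5.71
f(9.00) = -408.37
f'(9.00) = -148.64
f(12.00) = -1026.91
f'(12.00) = -269.48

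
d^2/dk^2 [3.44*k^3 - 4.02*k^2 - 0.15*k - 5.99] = 20.64*k - 8.04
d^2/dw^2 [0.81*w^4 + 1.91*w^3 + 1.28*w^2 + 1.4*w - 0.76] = 9.72*w^2 + 11.46*w + 2.56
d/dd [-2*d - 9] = -2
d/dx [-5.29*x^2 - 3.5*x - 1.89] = -10.58*x - 3.5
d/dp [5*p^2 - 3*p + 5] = 10*p - 3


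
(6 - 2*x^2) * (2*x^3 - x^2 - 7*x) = -4*x^5 + 2*x^4 + 26*x^3 - 6*x^2 - 42*x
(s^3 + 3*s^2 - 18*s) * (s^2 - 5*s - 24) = s^5 - 2*s^4 - 57*s^3 + 18*s^2 + 432*s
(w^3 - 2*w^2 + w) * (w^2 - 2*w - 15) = w^5 - 4*w^4 - 10*w^3 + 28*w^2 - 15*w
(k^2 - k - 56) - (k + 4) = k^2 - 2*k - 60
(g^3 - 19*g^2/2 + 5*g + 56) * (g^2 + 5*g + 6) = g^5 - 9*g^4/2 - 73*g^3/2 + 24*g^2 + 310*g + 336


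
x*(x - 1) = x^2 - x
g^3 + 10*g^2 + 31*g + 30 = (g + 2)*(g + 3)*(g + 5)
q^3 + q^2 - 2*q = q*(q - 1)*(q + 2)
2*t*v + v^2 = v*(2*t + v)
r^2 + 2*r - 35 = (r - 5)*(r + 7)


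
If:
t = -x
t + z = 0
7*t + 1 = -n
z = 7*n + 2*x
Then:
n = -1/50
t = -7/50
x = 7/50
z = 7/50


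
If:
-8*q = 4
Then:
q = -1/2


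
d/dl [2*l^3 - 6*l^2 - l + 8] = 6*l^2 - 12*l - 1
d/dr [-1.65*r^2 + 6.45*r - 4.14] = 6.45 - 3.3*r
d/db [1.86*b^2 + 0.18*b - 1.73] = 3.72*b + 0.18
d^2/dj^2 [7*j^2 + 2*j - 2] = 14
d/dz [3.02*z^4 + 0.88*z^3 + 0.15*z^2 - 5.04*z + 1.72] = 12.08*z^3 + 2.64*z^2 + 0.3*z - 5.04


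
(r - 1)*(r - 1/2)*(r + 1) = r^3 - r^2/2 - r + 1/2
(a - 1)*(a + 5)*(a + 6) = a^3 + 10*a^2 + 19*a - 30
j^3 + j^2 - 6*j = j*(j - 2)*(j + 3)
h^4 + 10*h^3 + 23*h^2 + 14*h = h*(h + 1)*(h + 2)*(h + 7)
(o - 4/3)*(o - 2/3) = o^2 - 2*o + 8/9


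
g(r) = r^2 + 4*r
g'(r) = 2*r + 4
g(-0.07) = -0.28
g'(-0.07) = 3.86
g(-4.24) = 1.02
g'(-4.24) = -4.48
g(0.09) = 0.37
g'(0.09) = 4.18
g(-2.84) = -3.29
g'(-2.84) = -1.68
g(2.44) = 15.71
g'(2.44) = 8.88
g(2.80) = 19.04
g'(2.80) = 9.60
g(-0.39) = -1.41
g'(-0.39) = 3.22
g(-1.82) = -3.97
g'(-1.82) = 0.36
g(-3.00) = -3.00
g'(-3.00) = -2.00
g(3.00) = 21.00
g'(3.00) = 10.00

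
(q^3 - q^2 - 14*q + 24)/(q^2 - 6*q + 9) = (q^2 + 2*q - 8)/(q - 3)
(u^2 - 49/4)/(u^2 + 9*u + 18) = (u^2 - 49/4)/(u^2 + 9*u + 18)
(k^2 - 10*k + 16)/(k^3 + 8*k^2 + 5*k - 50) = (k - 8)/(k^2 + 10*k + 25)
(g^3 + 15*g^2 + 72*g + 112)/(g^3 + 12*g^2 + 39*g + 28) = (g + 4)/(g + 1)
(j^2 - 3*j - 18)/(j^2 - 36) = (j + 3)/(j + 6)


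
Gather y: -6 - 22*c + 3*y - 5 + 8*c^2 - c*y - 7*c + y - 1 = 8*c^2 - 29*c + y*(4 - c) - 12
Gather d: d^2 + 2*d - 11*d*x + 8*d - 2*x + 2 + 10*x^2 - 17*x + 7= d^2 + d*(10 - 11*x) + 10*x^2 - 19*x + 9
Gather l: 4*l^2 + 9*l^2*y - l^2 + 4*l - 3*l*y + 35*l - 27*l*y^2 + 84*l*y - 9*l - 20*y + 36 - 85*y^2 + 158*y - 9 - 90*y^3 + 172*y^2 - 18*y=l^2*(9*y + 3) + l*(-27*y^2 + 81*y + 30) - 90*y^3 + 87*y^2 + 120*y + 27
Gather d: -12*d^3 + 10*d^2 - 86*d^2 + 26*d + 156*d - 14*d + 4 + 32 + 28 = -12*d^3 - 76*d^2 + 168*d + 64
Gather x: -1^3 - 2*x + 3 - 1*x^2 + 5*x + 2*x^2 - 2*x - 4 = x^2 + x - 2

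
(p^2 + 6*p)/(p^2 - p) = (p + 6)/(p - 1)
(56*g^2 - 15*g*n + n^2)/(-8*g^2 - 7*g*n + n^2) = (-7*g + n)/(g + n)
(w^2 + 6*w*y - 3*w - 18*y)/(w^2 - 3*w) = (w + 6*y)/w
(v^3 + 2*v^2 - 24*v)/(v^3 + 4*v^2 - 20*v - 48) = v/(v + 2)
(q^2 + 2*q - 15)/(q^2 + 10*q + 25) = (q - 3)/(q + 5)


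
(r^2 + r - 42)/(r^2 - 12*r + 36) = (r + 7)/(r - 6)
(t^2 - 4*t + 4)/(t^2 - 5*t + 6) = (t - 2)/(t - 3)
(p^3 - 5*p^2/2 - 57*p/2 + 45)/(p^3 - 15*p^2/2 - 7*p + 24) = (p^2 - p - 30)/(p^2 - 6*p - 16)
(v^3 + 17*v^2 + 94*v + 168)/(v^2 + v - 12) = (v^2 + 13*v + 42)/(v - 3)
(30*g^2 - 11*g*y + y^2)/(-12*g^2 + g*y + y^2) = (30*g^2 - 11*g*y + y^2)/(-12*g^2 + g*y + y^2)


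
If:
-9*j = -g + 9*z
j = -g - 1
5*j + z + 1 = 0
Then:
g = -27/35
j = -8/35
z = 1/7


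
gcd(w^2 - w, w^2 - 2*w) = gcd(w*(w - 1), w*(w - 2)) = w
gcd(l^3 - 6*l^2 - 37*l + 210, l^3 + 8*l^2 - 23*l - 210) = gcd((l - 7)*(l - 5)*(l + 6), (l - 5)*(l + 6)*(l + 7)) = l^2 + l - 30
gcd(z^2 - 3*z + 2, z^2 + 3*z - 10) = z - 2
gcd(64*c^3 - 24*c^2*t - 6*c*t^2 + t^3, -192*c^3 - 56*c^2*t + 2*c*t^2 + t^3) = -32*c^2 - 4*c*t + t^2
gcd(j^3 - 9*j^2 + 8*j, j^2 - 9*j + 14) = 1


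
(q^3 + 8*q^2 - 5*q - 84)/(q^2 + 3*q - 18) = (q^2 + 11*q + 28)/(q + 6)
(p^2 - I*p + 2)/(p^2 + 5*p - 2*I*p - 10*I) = (p + I)/(p + 5)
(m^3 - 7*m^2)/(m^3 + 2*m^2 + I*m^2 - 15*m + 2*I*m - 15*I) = m^2*(m - 7)/(m^3 + m^2*(2 + I) + m*(-15 + 2*I) - 15*I)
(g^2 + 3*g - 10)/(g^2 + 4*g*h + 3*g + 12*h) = (g^2 + 3*g - 10)/(g^2 + 4*g*h + 3*g + 12*h)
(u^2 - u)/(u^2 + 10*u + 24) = u*(u - 1)/(u^2 + 10*u + 24)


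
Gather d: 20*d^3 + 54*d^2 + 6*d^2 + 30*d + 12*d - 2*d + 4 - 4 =20*d^3 + 60*d^2 + 40*d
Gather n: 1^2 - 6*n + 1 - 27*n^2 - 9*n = -27*n^2 - 15*n + 2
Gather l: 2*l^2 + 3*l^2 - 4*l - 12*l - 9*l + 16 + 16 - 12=5*l^2 - 25*l + 20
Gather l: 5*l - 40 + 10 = 5*l - 30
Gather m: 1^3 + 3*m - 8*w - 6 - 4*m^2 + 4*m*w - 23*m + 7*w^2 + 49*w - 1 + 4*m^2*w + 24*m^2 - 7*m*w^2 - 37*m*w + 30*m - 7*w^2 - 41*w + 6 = m^2*(4*w + 20) + m*(-7*w^2 - 33*w + 10)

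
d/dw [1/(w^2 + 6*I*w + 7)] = 2*(-w - 3*I)/(w^2 + 6*I*w + 7)^2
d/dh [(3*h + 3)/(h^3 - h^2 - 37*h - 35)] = 6*(1 - h)/(h^4 - 4*h^3 - 66*h^2 + 140*h + 1225)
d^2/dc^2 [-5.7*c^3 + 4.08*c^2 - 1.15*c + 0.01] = 8.16 - 34.2*c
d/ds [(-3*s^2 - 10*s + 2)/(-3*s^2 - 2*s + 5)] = 2*(-12*s^2 - 9*s - 23)/(9*s^4 + 12*s^3 - 26*s^2 - 20*s + 25)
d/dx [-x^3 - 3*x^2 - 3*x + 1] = -3*x^2 - 6*x - 3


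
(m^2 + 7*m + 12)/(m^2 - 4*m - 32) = (m + 3)/(m - 8)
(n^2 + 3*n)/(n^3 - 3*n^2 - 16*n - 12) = n*(n + 3)/(n^3 - 3*n^2 - 16*n - 12)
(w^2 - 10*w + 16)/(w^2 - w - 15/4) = 4*(-w^2 + 10*w - 16)/(-4*w^2 + 4*w + 15)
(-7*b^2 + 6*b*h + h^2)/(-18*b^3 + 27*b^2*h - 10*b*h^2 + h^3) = (7*b + h)/(18*b^2 - 9*b*h + h^2)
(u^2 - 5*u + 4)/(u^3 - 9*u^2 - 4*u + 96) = (u - 1)/(u^2 - 5*u - 24)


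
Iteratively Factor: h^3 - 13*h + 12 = (h - 1)*(h^2 + h - 12) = (h - 3)*(h - 1)*(h + 4)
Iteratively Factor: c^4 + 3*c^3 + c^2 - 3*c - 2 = (c + 2)*(c^3 + c^2 - c - 1) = (c + 1)*(c + 2)*(c^2 - 1) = (c + 1)^2*(c + 2)*(c - 1)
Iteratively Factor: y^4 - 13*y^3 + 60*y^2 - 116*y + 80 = (y - 2)*(y^3 - 11*y^2 + 38*y - 40) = (y - 4)*(y - 2)*(y^2 - 7*y + 10) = (y - 4)*(y - 2)^2*(y - 5)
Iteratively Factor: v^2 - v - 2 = (v + 1)*(v - 2)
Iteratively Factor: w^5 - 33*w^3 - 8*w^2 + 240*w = (w - 3)*(w^4 + 3*w^3 - 24*w^2 - 80*w) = w*(w - 3)*(w^3 + 3*w^2 - 24*w - 80) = w*(w - 3)*(w + 4)*(w^2 - w - 20) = w*(w - 3)*(w + 4)^2*(w - 5)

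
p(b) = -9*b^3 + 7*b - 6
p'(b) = 7 - 27*b^2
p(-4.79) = 949.59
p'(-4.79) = -612.49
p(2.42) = -116.61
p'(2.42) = -151.12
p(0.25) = -4.39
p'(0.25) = 5.31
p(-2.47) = 112.33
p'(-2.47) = -157.72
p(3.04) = -237.57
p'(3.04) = -242.52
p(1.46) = -23.79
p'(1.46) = -50.55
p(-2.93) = 199.87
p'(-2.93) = -224.79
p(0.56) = -3.66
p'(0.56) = -1.47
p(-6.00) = 1896.00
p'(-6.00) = -965.00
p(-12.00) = 15462.00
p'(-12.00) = -3881.00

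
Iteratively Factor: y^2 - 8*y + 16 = (y - 4)*(y - 4)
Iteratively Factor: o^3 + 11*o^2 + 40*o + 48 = (o + 3)*(o^2 + 8*o + 16) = (o + 3)*(o + 4)*(o + 4)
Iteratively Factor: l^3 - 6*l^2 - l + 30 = (l - 3)*(l^2 - 3*l - 10) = (l - 3)*(l + 2)*(l - 5)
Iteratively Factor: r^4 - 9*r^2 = (r + 3)*(r^3 - 3*r^2) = r*(r + 3)*(r^2 - 3*r) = r*(r - 3)*(r + 3)*(r)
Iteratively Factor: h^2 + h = (h + 1)*(h)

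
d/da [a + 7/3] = 1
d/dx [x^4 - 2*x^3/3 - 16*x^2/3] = 2*x*(6*x^2 - 3*x - 16)/3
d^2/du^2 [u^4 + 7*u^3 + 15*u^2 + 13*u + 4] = 12*u^2 + 42*u + 30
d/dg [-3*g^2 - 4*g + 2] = -6*g - 4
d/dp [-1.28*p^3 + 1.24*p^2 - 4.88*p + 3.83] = -3.84*p^2 + 2.48*p - 4.88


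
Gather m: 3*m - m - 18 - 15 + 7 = 2*m - 26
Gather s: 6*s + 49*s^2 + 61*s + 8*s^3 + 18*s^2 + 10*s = 8*s^3 + 67*s^2 + 77*s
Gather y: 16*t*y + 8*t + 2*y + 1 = 8*t + y*(16*t + 2) + 1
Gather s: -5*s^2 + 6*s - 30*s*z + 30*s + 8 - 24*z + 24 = -5*s^2 + s*(36 - 30*z) - 24*z + 32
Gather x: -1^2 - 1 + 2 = 0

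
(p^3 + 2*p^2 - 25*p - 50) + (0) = p^3 + 2*p^2 - 25*p - 50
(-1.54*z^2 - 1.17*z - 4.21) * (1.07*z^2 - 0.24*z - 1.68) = -1.6478*z^4 - 0.8823*z^3 - 1.6367*z^2 + 2.976*z + 7.0728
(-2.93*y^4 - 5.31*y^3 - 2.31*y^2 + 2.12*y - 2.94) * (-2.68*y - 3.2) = 7.8524*y^5 + 23.6068*y^4 + 23.1828*y^3 + 1.7104*y^2 + 1.0952*y + 9.408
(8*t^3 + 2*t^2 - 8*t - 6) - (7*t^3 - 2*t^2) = t^3 + 4*t^2 - 8*t - 6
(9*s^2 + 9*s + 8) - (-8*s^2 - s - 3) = 17*s^2 + 10*s + 11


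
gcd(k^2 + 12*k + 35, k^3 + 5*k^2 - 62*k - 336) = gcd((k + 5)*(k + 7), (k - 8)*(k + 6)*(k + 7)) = k + 7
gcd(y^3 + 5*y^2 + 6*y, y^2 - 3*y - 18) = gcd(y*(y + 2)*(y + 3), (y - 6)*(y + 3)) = y + 3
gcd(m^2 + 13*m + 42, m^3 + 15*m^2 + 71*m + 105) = m + 7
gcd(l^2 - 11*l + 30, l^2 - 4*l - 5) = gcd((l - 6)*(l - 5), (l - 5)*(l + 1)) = l - 5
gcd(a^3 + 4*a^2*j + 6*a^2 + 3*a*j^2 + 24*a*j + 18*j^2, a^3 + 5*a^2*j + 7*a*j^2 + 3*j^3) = a^2 + 4*a*j + 3*j^2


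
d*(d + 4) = d^2 + 4*d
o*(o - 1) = o^2 - o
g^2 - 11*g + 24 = (g - 8)*(g - 3)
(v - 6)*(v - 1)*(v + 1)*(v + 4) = v^4 - 2*v^3 - 25*v^2 + 2*v + 24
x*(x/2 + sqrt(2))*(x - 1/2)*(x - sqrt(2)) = x^4/2 - x^3/4 + sqrt(2)*x^3/2 - 2*x^2 - sqrt(2)*x^2/4 + x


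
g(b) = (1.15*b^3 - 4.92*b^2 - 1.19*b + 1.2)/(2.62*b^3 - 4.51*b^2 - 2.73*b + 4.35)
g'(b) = (-7.86*b^2 + 9.02*b + 2.73)*(1.15*b^3 - 4.92*b^2 - 1.19*b + 1.2)/(2.62*b^3 - 4.51*b^2 - 2.73*b + 4.35)^2 + (3.45*b^2 - 9.84*b - 1.19)/(2.62*b^3 - 4.51*b^2 - 2.73*b + 4.35) = (7.7039*b^4 - 0.0434000000000054*b^3 + 13.6402*b^2 - 31.98*b - 1.9005)/(6.8644*b^6 - 23.6324*b^5 + 6.0349*b^4 + 47.4186*b^3 - 31.7841*b^2 - 23.751*b + 18.9225)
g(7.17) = 0.23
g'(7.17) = 0.04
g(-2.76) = 0.74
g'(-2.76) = 0.11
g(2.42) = -1.68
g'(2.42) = 3.69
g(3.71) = -0.19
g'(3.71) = 0.35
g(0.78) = -3.02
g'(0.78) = -30.31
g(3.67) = -0.20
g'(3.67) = 0.37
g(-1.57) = 1.07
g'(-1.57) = 0.81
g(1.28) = 5.75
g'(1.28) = 0.09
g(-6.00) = 0.59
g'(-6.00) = 0.02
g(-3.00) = 0.71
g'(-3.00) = 0.09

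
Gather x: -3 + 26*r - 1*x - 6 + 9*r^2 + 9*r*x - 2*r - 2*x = 9*r^2 + 24*r + x*(9*r - 3) - 9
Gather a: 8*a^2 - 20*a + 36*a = 8*a^2 + 16*a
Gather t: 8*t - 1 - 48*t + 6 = 5 - 40*t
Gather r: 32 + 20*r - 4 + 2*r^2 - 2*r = 2*r^2 + 18*r + 28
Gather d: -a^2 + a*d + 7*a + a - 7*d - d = -a^2 + 8*a + d*(a - 8)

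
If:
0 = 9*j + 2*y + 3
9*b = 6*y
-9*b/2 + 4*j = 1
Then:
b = -2/5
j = -1/5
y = -3/5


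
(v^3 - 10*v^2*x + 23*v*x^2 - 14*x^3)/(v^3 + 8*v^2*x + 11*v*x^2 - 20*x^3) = (v^2 - 9*v*x + 14*x^2)/(v^2 + 9*v*x + 20*x^2)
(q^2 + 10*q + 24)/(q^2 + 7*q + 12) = (q + 6)/(q + 3)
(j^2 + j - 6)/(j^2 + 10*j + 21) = (j - 2)/(j + 7)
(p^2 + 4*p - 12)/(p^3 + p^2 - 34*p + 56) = (p + 6)/(p^2 + 3*p - 28)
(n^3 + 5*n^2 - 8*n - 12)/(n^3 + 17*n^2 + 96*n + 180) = (n^2 - n - 2)/(n^2 + 11*n + 30)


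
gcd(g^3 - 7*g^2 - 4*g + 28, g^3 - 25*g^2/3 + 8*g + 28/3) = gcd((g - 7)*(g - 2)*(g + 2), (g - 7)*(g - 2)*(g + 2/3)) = g^2 - 9*g + 14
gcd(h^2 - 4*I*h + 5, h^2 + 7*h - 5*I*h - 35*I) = h - 5*I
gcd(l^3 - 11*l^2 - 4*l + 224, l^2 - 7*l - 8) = l - 8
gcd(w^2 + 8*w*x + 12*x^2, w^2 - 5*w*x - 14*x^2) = w + 2*x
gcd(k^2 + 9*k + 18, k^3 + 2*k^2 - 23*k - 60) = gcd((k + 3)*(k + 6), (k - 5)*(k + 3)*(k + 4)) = k + 3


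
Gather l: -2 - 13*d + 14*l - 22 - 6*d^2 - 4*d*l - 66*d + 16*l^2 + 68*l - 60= -6*d^2 - 79*d + 16*l^2 + l*(82 - 4*d) - 84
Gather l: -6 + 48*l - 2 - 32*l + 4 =16*l - 4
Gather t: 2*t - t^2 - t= -t^2 + t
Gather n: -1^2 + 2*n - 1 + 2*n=4*n - 2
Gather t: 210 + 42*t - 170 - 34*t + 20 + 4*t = 12*t + 60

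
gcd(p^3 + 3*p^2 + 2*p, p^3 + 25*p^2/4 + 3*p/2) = p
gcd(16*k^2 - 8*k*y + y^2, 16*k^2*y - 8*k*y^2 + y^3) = 16*k^2 - 8*k*y + y^2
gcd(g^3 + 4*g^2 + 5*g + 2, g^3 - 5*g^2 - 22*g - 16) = g^2 + 3*g + 2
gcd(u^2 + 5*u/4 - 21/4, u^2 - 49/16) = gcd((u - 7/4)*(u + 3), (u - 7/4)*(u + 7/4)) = u - 7/4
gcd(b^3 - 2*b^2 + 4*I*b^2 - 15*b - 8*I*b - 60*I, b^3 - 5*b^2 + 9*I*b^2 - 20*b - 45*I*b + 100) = b^2 + b*(-5 + 4*I) - 20*I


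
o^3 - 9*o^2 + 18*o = o*(o - 6)*(o - 3)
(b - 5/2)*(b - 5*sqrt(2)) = b^2 - 5*sqrt(2)*b - 5*b/2 + 25*sqrt(2)/2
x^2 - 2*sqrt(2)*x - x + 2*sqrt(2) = (x - 1)*(x - 2*sqrt(2))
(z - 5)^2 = z^2 - 10*z + 25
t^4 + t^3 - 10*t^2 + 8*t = t*(t - 2)*(t - 1)*(t + 4)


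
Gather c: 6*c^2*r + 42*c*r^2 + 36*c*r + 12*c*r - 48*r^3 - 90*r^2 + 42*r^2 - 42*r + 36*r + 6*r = 6*c^2*r + c*(42*r^2 + 48*r) - 48*r^3 - 48*r^2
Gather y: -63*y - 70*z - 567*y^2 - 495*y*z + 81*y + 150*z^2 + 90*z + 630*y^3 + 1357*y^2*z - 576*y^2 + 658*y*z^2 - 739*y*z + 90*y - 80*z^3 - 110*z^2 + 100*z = 630*y^3 + y^2*(1357*z - 1143) + y*(658*z^2 - 1234*z + 108) - 80*z^3 + 40*z^2 + 120*z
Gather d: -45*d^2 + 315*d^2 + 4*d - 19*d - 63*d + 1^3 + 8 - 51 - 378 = 270*d^2 - 78*d - 420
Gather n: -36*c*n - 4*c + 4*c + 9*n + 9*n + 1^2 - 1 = n*(18 - 36*c)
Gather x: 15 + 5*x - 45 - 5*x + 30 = 0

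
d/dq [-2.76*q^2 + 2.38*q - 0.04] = 2.38 - 5.52*q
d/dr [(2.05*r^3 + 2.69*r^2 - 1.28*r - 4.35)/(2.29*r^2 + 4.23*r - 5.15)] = (4.6945*r^4 + 17.343*r^3 - 17.3626*r^2 - 7.784*r + 24.9925)/(5.2441*r^4 + 19.3734*r^3 - 5.6941*r^2 - 43.569*r + 26.5225)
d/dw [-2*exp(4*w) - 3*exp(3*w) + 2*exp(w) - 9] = (-8*exp(3*w) - 9*exp(2*w) + 2)*exp(w)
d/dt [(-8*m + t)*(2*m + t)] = -6*m + 2*t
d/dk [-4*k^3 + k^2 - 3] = 2*k*(1 - 6*k)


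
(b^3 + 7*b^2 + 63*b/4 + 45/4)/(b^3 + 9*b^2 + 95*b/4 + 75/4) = (b + 3)/(b + 5)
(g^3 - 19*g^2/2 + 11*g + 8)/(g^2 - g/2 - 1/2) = (g^2 - 10*g + 16)/(g - 1)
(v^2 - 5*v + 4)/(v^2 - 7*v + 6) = (v - 4)/(v - 6)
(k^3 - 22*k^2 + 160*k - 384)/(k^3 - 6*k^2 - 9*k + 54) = (k^2 - 16*k + 64)/(k^2 - 9)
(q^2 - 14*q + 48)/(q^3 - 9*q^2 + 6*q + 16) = (q - 6)/(q^2 - q - 2)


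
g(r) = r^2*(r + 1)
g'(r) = r^2 + 2*r*(r + 1) = r*(3*r + 2)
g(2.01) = 12.16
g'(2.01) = 16.14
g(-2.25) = -6.33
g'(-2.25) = 10.69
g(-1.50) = -1.12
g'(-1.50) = 3.75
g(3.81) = 69.82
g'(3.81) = 51.17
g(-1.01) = -0.01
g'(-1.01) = 1.04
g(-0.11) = 0.01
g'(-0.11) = -0.18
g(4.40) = 104.54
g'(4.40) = 66.88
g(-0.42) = 0.10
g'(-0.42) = -0.31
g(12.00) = 1872.00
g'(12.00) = 456.00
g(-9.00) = -648.00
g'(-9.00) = 225.00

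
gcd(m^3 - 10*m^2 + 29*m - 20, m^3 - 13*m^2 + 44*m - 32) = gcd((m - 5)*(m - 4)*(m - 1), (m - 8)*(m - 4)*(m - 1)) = m^2 - 5*m + 4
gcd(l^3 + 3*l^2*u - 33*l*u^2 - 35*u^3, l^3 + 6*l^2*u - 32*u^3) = 1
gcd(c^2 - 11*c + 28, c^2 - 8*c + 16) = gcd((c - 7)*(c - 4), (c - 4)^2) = c - 4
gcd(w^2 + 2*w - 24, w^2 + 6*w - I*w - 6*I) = w + 6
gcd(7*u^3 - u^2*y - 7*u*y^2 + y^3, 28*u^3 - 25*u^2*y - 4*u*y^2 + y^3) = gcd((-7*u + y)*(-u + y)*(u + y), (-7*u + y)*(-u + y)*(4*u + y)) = 7*u^2 - 8*u*y + y^2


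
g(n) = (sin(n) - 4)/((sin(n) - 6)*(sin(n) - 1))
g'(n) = -(sin(n) - 4)*cos(n)/((sin(n) - 6)*(sin(n) - 1)^2) + cos(n)/((sin(n) - 6)*(sin(n) - 1)) - (sin(n) - 4)*cos(n)/((sin(n) - 6)^2*(sin(n) - 1))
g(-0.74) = -0.42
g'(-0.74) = -0.16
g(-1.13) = -0.37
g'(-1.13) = -0.07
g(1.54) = -1265.45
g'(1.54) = -82170.23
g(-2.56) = -0.45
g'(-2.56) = 0.22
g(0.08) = -0.72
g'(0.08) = -0.72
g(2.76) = -1.03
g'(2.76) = 1.43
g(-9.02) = -0.49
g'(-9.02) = 0.29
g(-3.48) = -0.97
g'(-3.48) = 1.28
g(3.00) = -0.77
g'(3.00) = 0.82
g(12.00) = -0.45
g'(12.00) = -0.22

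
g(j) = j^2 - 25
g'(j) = 2*j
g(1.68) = -22.18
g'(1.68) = 3.36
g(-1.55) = -22.60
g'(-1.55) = -3.10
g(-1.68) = -22.18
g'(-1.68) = -3.36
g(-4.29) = -6.60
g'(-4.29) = -8.58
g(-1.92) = -21.31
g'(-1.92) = -3.84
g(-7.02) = 24.28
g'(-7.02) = -14.04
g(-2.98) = -16.12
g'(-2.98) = -5.96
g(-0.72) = -24.48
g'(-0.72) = -1.44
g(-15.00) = 200.00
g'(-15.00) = -30.00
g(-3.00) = -16.00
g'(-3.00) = -6.00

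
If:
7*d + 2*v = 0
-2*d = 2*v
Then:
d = 0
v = 0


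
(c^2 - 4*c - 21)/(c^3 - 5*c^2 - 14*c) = (c + 3)/(c*(c + 2))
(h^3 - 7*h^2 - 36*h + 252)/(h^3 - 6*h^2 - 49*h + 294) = (h + 6)/(h + 7)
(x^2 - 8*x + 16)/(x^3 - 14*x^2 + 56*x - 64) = (x - 4)/(x^2 - 10*x + 16)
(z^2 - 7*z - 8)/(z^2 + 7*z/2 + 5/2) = 2*(z - 8)/(2*z + 5)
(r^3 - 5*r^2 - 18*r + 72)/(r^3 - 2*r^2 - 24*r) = (r - 3)/r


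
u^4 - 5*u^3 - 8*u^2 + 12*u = u*(u - 6)*(u - 1)*(u + 2)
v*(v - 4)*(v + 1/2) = v^3 - 7*v^2/2 - 2*v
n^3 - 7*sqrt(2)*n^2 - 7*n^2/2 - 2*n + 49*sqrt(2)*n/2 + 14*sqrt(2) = (n - 4)*(n + 1/2)*(n - 7*sqrt(2))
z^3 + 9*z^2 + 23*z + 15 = (z + 1)*(z + 3)*(z + 5)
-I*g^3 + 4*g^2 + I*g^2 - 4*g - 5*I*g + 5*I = (g - I)*(g + 5*I)*(-I*g + I)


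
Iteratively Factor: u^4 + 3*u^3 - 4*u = (u)*(u^3 + 3*u^2 - 4) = u*(u - 1)*(u^2 + 4*u + 4) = u*(u - 1)*(u + 2)*(u + 2)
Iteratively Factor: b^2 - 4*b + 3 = (b - 1)*(b - 3)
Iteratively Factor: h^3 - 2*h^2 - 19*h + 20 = (h - 5)*(h^2 + 3*h - 4) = (h - 5)*(h + 4)*(h - 1)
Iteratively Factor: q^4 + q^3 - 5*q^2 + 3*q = (q + 3)*(q^3 - 2*q^2 + q) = (q - 1)*(q + 3)*(q^2 - q) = q*(q - 1)*(q + 3)*(q - 1)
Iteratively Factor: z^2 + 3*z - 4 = (z + 4)*(z - 1)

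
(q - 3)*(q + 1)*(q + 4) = q^3 + 2*q^2 - 11*q - 12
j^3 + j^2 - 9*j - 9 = (j - 3)*(j + 1)*(j + 3)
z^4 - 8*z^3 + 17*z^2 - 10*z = z*(z - 5)*(z - 2)*(z - 1)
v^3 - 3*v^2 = v^2*(v - 3)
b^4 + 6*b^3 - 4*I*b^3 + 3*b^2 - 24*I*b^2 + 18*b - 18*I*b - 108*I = (b + 6)*(b - 3*I)^2*(b + 2*I)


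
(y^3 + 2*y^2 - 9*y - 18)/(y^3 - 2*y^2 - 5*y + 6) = (y + 3)/(y - 1)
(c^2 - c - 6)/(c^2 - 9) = (c + 2)/(c + 3)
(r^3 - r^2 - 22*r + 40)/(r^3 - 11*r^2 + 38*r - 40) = (r + 5)/(r - 5)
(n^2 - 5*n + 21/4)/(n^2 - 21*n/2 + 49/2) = (n - 3/2)/(n - 7)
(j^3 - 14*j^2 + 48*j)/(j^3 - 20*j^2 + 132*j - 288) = j/(j - 6)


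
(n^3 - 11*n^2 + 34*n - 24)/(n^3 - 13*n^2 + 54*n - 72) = (n - 1)/(n - 3)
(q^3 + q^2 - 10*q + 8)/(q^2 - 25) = (q^3 + q^2 - 10*q + 8)/(q^2 - 25)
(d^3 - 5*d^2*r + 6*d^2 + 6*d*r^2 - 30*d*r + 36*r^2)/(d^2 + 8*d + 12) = (d^2 - 5*d*r + 6*r^2)/(d + 2)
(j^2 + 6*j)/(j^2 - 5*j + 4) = j*(j + 6)/(j^2 - 5*j + 4)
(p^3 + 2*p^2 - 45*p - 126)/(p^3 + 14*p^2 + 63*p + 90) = (p - 7)/(p + 5)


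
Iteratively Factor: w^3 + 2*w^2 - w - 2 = (w + 1)*(w^2 + w - 2) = (w - 1)*(w + 1)*(w + 2)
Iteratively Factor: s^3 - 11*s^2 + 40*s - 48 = (s - 4)*(s^2 - 7*s + 12) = (s - 4)*(s - 3)*(s - 4)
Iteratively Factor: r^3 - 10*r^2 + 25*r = (r - 5)*(r^2 - 5*r) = r*(r - 5)*(r - 5)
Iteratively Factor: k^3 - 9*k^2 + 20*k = (k - 5)*(k^2 - 4*k) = k*(k - 5)*(k - 4)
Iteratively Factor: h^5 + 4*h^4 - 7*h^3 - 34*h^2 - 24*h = (h + 2)*(h^4 + 2*h^3 - 11*h^2 - 12*h) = (h + 1)*(h + 2)*(h^3 + h^2 - 12*h) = (h + 1)*(h + 2)*(h + 4)*(h^2 - 3*h) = (h - 3)*(h + 1)*(h + 2)*(h + 4)*(h)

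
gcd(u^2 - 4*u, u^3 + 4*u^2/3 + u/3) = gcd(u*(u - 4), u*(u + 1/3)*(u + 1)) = u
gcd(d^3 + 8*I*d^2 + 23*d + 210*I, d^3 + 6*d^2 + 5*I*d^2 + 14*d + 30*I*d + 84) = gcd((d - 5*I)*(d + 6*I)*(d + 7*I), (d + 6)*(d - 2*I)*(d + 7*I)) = d + 7*I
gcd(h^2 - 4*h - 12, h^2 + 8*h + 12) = h + 2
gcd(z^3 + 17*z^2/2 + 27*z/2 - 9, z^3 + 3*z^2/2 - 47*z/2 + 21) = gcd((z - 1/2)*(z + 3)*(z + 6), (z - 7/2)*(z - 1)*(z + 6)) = z + 6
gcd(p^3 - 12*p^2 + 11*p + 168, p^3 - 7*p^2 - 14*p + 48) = p^2 - 5*p - 24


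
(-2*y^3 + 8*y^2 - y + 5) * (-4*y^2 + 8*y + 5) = 8*y^5 - 48*y^4 + 58*y^3 + 12*y^2 + 35*y + 25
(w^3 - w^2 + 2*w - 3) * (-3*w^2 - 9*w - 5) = -3*w^5 - 6*w^4 - 2*w^3 - 4*w^2 + 17*w + 15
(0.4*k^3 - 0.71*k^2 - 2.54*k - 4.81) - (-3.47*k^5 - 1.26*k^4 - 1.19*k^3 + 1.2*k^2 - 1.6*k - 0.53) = 3.47*k^5 + 1.26*k^4 + 1.59*k^3 - 1.91*k^2 - 0.94*k - 4.28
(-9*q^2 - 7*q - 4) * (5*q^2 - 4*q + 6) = -45*q^4 + q^3 - 46*q^2 - 26*q - 24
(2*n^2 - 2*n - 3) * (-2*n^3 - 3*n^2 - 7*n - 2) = -4*n^5 - 2*n^4 - 2*n^3 + 19*n^2 + 25*n + 6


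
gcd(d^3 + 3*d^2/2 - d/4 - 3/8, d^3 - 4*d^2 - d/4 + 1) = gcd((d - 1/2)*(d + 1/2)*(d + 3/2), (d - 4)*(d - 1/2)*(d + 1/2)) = d^2 - 1/4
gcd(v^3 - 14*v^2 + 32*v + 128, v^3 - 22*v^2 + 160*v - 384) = v^2 - 16*v + 64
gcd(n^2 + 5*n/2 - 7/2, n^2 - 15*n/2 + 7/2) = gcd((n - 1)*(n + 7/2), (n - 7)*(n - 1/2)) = 1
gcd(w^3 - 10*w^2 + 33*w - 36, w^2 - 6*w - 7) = 1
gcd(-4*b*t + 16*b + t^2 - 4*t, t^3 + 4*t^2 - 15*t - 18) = 1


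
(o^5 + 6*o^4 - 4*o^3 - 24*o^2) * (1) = o^5 + 6*o^4 - 4*o^3 - 24*o^2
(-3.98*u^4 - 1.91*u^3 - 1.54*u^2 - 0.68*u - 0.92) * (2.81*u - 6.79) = -11.1838*u^5 + 21.6571*u^4 + 8.6415*u^3 + 8.5458*u^2 + 2.032*u + 6.2468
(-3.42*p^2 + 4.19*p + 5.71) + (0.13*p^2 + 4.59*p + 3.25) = -3.29*p^2 + 8.78*p + 8.96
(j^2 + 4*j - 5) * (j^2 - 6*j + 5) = j^4 - 2*j^3 - 24*j^2 + 50*j - 25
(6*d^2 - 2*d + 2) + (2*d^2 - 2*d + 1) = 8*d^2 - 4*d + 3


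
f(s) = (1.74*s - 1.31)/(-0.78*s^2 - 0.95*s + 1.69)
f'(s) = (1.56*s + 0.95)*(1.74*s - 1.31)/(-0.78*s^2 - 0.95*s + 1.69)^2 + 1.74/(-0.78*s^2 - 0.95*s + 1.69) = (1.3572*s^2 - 2.0436*s + 1.6961)/(0.6084*s^4 + 1.482*s^3 - 1.7339*s^2 - 3.211*s + 2.8561)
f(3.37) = -0.44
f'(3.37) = 0.10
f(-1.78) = -4.84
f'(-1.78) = 11.64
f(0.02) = -0.76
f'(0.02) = 0.59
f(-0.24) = -0.92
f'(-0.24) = 0.65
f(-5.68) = 0.62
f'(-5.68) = 0.17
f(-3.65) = 1.46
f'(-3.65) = 0.99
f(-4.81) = 0.82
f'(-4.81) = 0.31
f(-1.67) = -3.83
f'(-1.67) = 7.33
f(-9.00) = 0.32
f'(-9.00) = 0.05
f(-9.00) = 0.32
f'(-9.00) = 0.05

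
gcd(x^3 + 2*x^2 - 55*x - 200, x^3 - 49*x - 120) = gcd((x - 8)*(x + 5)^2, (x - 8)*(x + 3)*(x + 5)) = x^2 - 3*x - 40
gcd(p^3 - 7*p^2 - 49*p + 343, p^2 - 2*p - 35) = p - 7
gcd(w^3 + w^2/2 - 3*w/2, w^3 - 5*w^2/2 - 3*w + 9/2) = w^2 + w/2 - 3/2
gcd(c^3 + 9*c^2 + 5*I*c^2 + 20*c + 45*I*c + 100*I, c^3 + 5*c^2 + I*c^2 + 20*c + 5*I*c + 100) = c^2 + c*(5 + 5*I) + 25*I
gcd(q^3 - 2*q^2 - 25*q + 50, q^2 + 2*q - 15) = q + 5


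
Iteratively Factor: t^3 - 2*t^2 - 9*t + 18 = (t - 3)*(t^2 + t - 6) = (t - 3)*(t + 3)*(t - 2)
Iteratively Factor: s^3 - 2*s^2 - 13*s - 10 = (s + 2)*(s^2 - 4*s - 5) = (s + 1)*(s + 2)*(s - 5)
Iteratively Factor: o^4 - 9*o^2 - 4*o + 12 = (o + 2)*(o^3 - 2*o^2 - 5*o + 6) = (o + 2)^2*(o^2 - 4*o + 3) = (o - 1)*(o + 2)^2*(o - 3)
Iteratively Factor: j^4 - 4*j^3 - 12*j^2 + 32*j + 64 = (j - 4)*(j^3 - 12*j - 16) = (j - 4)*(j + 2)*(j^2 - 2*j - 8) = (j - 4)*(j + 2)^2*(j - 4)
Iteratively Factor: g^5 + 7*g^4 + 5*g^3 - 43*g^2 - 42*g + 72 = (g + 3)*(g^4 + 4*g^3 - 7*g^2 - 22*g + 24) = (g - 1)*(g + 3)*(g^3 + 5*g^2 - 2*g - 24) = (g - 1)*(g + 3)*(g + 4)*(g^2 + g - 6) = (g - 2)*(g - 1)*(g + 3)*(g + 4)*(g + 3)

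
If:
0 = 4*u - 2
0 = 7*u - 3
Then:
No Solution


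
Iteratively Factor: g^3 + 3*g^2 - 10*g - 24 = (g - 3)*(g^2 + 6*g + 8) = (g - 3)*(g + 2)*(g + 4)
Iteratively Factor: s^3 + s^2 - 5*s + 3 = (s - 1)*(s^2 + 2*s - 3) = (s - 1)^2*(s + 3)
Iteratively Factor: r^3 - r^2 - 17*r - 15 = (r + 3)*(r^2 - 4*r - 5) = (r + 1)*(r + 3)*(r - 5)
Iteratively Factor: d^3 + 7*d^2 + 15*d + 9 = (d + 3)*(d^2 + 4*d + 3) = (d + 1)*(d + 3)*(d + 3)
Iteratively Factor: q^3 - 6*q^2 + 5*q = (q)*(q^2 - 6*q + 5) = q*(q - 1)*(q - 5)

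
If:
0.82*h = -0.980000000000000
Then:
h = -1.20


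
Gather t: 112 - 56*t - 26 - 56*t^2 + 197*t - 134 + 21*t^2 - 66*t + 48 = -35*t^2 + 75*t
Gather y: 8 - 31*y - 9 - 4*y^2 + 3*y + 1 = -4*y^2 - 28*y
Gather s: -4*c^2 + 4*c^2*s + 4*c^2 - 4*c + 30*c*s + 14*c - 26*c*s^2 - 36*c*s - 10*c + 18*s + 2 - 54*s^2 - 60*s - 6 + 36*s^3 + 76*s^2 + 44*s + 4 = 36*s^3 + s^2*(22 - 26*c) + s*(4*c^2 - 6*c + 2)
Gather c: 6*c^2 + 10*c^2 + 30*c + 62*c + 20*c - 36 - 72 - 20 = 16*c^2 + 112*c - 128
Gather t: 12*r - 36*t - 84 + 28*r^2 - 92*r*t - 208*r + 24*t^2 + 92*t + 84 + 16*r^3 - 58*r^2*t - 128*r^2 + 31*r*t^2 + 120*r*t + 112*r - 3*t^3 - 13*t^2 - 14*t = 16*r^3 - 100*r^2 - 84*r - 3*t^3 + t^2*(31*r + 11) + t*(-58*r^2 + 28*r + 42)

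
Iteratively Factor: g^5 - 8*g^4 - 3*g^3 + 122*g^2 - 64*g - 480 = (g - 4)*(g^4 - 4*g^3 - 19*g^2 + 46*g + 120) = (g - 4)^2*(g^3 - 19*g - 30) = (g - 4)^2*(g + 2)*(g^2 - 2*g - 15) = (g - 4)^2*(g + 2)*(g + 3)*(g - 5)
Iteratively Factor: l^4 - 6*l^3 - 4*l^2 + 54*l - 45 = (l - 3)*(l^3 - 3*l^2 - 13*l + 15) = (l - 3)*(l - 1)*(l^2 - 2*l - 15) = (l - 5)*(l - 3)*(l - 1)*(l + 3)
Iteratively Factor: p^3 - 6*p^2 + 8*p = (p)*(p^2 - 6*p + 8) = p*(p - 2)*(p - 4)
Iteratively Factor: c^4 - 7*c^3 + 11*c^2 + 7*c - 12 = (c - 1)*(c^3 - 6*c^2 + 5*c + 12) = (c - 1)*(c + 1)*(c^2 - 7*c + 12) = (c - 4)*(c - 1)*(c + 1)*(c - 3)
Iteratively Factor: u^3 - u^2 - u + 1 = (u - 1)*(u^2 - 1) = (u - 1)^2*(u + 1)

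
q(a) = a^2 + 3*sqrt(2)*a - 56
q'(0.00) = 4.24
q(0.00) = -56.00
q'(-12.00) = -19.76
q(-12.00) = 37.09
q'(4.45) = 13.14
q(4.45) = -17.32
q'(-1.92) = 0.40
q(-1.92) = -60.46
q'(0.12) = 4.48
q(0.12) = -55.48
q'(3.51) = 11.26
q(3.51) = -28.79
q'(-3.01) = -1.78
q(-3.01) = -59.71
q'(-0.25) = 3.74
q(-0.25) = -57.00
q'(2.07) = 8.38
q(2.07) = -42.93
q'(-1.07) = 2.10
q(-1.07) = -59.39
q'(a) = 2*a + 3*sqrt(2)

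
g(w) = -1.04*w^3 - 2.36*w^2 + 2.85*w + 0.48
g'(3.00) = -39.39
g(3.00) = -40.29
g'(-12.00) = -389.79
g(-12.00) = 1423.56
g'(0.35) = 0.82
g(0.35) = 1.14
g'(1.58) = -12.40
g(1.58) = -5.01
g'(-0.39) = 4.22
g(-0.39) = -0.93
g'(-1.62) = 2.31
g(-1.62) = -5.91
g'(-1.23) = 3.94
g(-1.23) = -4.66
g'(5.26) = -108.30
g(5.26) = -201.18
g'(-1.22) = 3.96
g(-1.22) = -4.62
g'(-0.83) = 4.62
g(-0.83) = -2.92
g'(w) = -3.12*w^2 - 4.72*w + 2.85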